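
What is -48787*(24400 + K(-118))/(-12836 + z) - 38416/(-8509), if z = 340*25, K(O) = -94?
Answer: 5045140955087/18447512 ≈ 2.7349e+5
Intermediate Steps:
z = 8500
-48787*(24400 + K(-118))/(-12836 + z) - 38416/(-8509) = -48787*(24400 - 94)/(-12836 + 8500) - 38416/(-8509) = -48787/((-4336/24306)) - 38416*(-1/8509) = -48787/((-4336*1/24306)) + 38416/8509 = -48787/(-2168/12153) + 38416/8509 = -48787*(-12153/2168) + 38416/8509 = 592908411/2168 + 38416/8509 = 5045140955087/18447512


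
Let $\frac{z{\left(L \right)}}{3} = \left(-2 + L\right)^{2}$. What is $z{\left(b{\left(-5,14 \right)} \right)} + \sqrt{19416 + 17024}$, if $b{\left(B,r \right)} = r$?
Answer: $432 + 2 \sqrt{9110} \approx 622.89$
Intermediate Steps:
$z{\left(L \right)} = 3 \left(-2 + L\right)^{2}$
$z{\left(b{\left(-5,14 \right)} \right)} + \sqrt{19416 + 17024} = 3 \left(-2 + 14\right)^{2} + \sqrt{19416 + 17024} = 3 \cdot 12^{2} + \sqrt{36440} = 3 \cdot 144 + 2 \sqrt{9110} = 432 + 2 \sqrt{9110}$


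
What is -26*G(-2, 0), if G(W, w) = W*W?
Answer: -104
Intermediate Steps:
G(W, w) = W²
-26*G(-2, 0) = -26*(-2)² = -26*4 = -104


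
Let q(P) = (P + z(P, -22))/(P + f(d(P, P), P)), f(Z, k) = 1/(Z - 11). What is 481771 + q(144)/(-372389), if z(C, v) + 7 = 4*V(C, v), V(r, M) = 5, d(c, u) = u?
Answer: 3436167349240726/7132366517 ≈ 4.8177e+5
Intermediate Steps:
f(Z, k) = 1/(-11 + Z)
z(C, v) = 13 (z(C, v) = -7 + 4*5 = -7 + 20 = 13)
q(P) = (13 + P)/(P + 1/(-11 + P)) (q(P) = (P + 13)/(P + 1/(-11 + P)) = (13 + P)/(P + 1/(-11 + P)))
481771 + q(144)/(-372389) = 481771 + ((-11 + 144)*(13 + 144)/(1 + 144*(-11 + 144)))/(-372389) = 481771 + (133*157/(1 + 144*133))*(-1/372389) = 481771 + (133*157/(1 + 19152))*(-1/372389) = 481771 + (133*157/19153)*(-1/372389) = 481771 + ((1/19153)*133*157)*(-1/372389) = 481771 + (20881/19153)*(-1/372389) = 481771 - 20881/7132366517 = 3436167349240726/7132366517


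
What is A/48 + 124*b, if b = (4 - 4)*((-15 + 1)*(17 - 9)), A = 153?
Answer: 51/16 ≈ 3.1875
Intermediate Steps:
b = 0 (b = 0*(-14*8) = 0*(-112) = 0)
A/48 + 124*b = 153/48 + 124*0 = 153*(1/48) + 0 = 51/16 + 0 = 51/16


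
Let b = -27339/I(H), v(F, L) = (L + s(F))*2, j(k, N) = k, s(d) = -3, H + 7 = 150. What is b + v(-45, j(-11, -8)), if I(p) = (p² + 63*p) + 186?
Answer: -857371/29644 ≈ -28.922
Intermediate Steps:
H = 143 (H = -7 + 150 = 143)
v(F, L) = -6 + 2*L (v(F, L) = (L - 3)*2 = (-3 + L)*2 = -6 + 2*L)
I(p) = 186 + p² + 63*p
b = -27339/29644 (b = -27339/(186 + 143² + 63*143) = -27339/(186 + 20449 + 9009) = -27339/29644 ≈ -0.92224)
b + v(-45, j(-11, -8)) = -27339/29644 + (-6 + 2*(-11)) = -27339/29644 + (-6 - 22) = -27339/29644 - 28 = -857371/29644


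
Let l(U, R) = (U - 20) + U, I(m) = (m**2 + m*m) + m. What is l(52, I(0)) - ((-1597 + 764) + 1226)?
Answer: -309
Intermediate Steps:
I(m) = m + 2*m**2 (I(m) = (m**2 + m**2) + m = 2*m**2 + m = m + 2*m**2)
l(U, R) = -20 + 2*U (l(U, R) = (-20 + U) + U = -20 + 2*U)
l(52, I(0)) - ((-1597 + 764) + 1226) = (-20 + 2*52) - ((-1597 + 764) + 1226) = (-20 + 104) - (-833 + 1226) = 84 - 1*393 = 84 - 393 = -309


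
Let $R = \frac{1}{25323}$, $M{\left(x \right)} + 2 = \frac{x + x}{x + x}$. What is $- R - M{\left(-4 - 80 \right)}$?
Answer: $\frac{25322}{25323} \approx 0.99996$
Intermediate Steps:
$M{\left(x \right)} = -1$ ($M{\left(x \right)} = -2 + \frac{x + x}{x + x} = -2 + \frac{2 x}{2 x} = -2 + 2 x \frac{1}{2 x} = -2 + 1 = -1$)
$R = \frac{1}{25323} \approx 3.949 \cdot 10^{-5}$
$- R - M{\left(-4 - 80 \right)} = \left(-1\right) \frac{1}{25323} - -1 = - \frac{1}{25323} + 1 = \frac{25322}{25323}$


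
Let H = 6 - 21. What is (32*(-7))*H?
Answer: 3360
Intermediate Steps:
H = -15
(32*(-7))*H = (32*(-7))*(-15) = -224*(-15) = 3360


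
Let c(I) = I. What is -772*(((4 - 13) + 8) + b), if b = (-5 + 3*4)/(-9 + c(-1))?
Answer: 6562/5 ≈ 1312.4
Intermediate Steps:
b = -7/10 (b = (-5 + 3*4)/(-9 - 1) = (-5 + 12)/(-10) = 7*(-⅒) = -7/10 ≈ -0.70000)
-772*(((4 - 13) + 8) + b) = -772*(((4 - 13) + 8) - 7/10) = -772*((-9 + 8) - 7/10) = -772*(-1 - 7/10) = -772*(-17/10) = 6562/5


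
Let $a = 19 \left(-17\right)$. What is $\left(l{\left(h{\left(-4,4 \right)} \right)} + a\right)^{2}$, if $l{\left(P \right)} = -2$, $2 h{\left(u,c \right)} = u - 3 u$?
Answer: $105625$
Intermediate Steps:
$h{\left(u,c \right)} = - u$ ($h{\left(u,c \right)} = \frac{u - 3 u}{2} = \frac{\left(-2\right) u}{2} = - u$)
$a = -323$
$\left(l{\left(h{\left(-4,4 \right)} \right)} + a\right)^{2} = \left(-2 - 323\right)^{2} = \left(-325\right)^{2} = 105625$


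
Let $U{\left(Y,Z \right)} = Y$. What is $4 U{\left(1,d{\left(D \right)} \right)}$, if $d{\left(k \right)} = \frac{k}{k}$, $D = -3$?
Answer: $4$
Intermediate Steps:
$d{\left(k \right)} = 1$
$4 U{\left(1,d{\left(D \right)} \right)} = 4 \cdot 1 = 4$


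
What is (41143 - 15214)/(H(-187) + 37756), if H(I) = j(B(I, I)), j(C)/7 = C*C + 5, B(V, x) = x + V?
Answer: 25929/1016923 ≈ 0.025497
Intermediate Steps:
B(V, x) = V + x
j(C) = 35 + 7*C**2 (j(C) = 7*(C*C + 5) = 7*(C**2 + 5) = 7*(5 + C**2) = 35 + 7*C**2)
H(I) = 35 + 28*I**2 (H(I) = 35 + 7*(I + I)**2 = 35 + 7*(2*I)**2 = 35 + 7*(4*I**2) = 35 + 28*I**2)
(41143 - 15214)/(H(-187) + 37756) = (41143 - 15214)/((35 + 28*(-187)**2) + 37756) = 25929/((35 + 28*34969) + 37756) = 25929/((35 + 979132) + 37756) = 25929/(979167 + 37756) = 25929/1016923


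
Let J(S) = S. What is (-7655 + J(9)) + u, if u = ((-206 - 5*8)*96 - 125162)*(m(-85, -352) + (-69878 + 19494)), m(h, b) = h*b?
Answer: 3044585346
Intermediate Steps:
m(h, b) = b*h
u = 3044592992 (u = ((-206 - 5*8)*96 - 125162)*(-352*(-85) + (-69878 + 19494)) = ((-206 - 40)*96 - 125162)*(29920 - 50384) = (-246*96 - 125162)*(-20464) = (-23616 - 125162)*(-20464) = -148778*(-20464) = 3044592992)
(-7655 + J(9)) + u = (-7655 + 9) + 3044592992 = -7646 + 3044592992 = 3044585346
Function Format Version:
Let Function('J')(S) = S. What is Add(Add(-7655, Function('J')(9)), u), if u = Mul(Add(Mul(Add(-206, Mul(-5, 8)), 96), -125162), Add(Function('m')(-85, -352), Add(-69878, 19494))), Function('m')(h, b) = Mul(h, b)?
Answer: 3044585346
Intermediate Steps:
Function('m')(h, b) = Mul(b, h)
u = 3044592992 (u = Mul(Add(Mul(Add(-206, Mul(-5, 8)), 96), -125162), Add(Mul(-352, -85), Add(-69878, 19494))) = Mul(Add(Mul(Add(-206, -40), 96), -125162), Add(29920, -50384)) = Mul(Add(Mul(-246, 96), -125162), -20464) = Mul(Add(-23616, -125162), -20464) = Mul(-148778, -20464) = 3044592992)
Add(Add(-7655, Function('J')(9)), u) = Add(Add(-7655, 9), 3044592992) = Add(-7646, 3044592992) = 3044585346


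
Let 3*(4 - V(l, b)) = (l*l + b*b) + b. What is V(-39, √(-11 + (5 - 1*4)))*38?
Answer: -56962/3 - 38*I*√10/3 ≈ -18987.0 - 40.056*I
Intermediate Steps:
V(l, b) = 4 - b/3 - b²/3 - l²/3 (V(l, b) = 4 - ((l*l + b*b) + b)/3 = 4 - ((l² + b²) + b)/3 = 4 - ((b² + l²) + b)/3 = 4 - (b + b² + l²)/3 = 4 + (-b/3 - b²/3 - l²/3) = 4 - b/3 - b²/3 - l²/3)
V(-39, √(-11 + (5 - 1*4)))*38 = (4 - √(-11 + (5 - 1*4))/3 - (-2 - 4/3) - ⅓*(-39)²)*38 = (4 - √(-11 + (5 - 4))/3 - (√(-11 + (5 - 4)))²/3 - ⅓*1521)*38 = (4 - √(-11 + 1)/3 - (√(-11 + 1))²/3 - 507)*38 = (4 - I*√10/3 - (√(-10))²/3 - 507)*38 = (4 - I*√10/3 - (I*√10)²/3 - 507)*38 = (4 - I*√10/3 - ⅓*(-10) - 507)*38 = (4 - I*√10/3 + 10/3 - 507)*38 = (-1499/3 - I*√10/3)*38 = -56962/3 - 38*I*√10/3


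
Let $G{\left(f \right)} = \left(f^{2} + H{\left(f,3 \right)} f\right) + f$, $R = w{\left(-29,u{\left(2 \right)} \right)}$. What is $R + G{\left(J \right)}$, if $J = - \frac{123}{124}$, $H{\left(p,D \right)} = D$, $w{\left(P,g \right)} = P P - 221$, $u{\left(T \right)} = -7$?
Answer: $\frac{9487241}{15376} \approx 617.02$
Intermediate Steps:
$w{\left(P,g \right)} = -221 + P^{2}$ ($w{\left(P,g \right)} = P^{2} - 221 = -221 + P^{2}$)
$J = - \frac{123}{124}$ ($J = \left(-123\right) \frac{1}{124} = - \frac{123}{124} \approx -0.99194$)
$R = 620$ ($R = -221 + \left(-29\right)^{2} = -221 + 841 = 620$)
$G{\left(f \right)} = f^{2} + 4 f$ ($G{\left(f \right)} = \left(f^{2} + 3 f\right) + f = f^{2} + 4 f$)
$R + G{\left(J \right)} = 620 - \frac{123 \left(4 - \frac{123}{124}\right)}{124} = 620 - \frac{45879}{15376} = \frac{9487241}{15376}$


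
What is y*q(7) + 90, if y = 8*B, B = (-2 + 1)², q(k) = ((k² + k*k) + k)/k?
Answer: 210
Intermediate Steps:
q(k) = (k + 2*k²)/k (q(k) = ((k² + k²) + k)/k = (2*k² + k)/k = (k + 2*k²)/k)
B = 1 (B = (-1)² = 1)
y = 8 (y = 8*1 = 8)
y*q(7) + 90 = 8*(1 + 2*7) + 90 = 8*(1 + 14) + 90 = 8*15 + 90 = 120 + 90 = 210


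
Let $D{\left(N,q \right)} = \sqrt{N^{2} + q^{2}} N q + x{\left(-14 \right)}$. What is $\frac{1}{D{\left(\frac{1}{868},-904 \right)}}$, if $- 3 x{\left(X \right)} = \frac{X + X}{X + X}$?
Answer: $\frac{26608487052}{70758017001120101} - \frac{95779026 \sqrt{615710147585}}{70758017001120101} \approx -0.0010618$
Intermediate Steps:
$x{\left(X \right)} = - \frac{1}{3}$ ($x{\left(X \right)} = - \frac{\left(X + X\right) \frac{1}{X + X}}{3} = - \frac{2 X \frac{1}{2 X}}{3} = \left(- \frac{1}{3}\right) 1 = - \frac{1}{3}$)
$D{\left(N,q \right)} = - \frac{1}{3} + N q \sqrt{N^{2} + q^{2}}$ ($D{\left(N,q \right)} = \sqrt{N^{2} + q^{2}} N q - \frac{1}{3} = N \sqrt{N^{2} + q^{2}} q - \frac{1}{3} = N q \sqrt{N^{2} + q^{2}} - \frac{1}{3} = - \frac{1}{3} + N q \sqrt{N^{2} + q^{2}}$)
$\frac{1}{D{\left(\frac{1}{868},-904 \right)}} = \frac{1}{- \frac{1}{3} + \frac{1}{868} \left(-904\right) \sqrt{\left(\frac{1}{868}\right)^{2} + \left(-904\right)^{2}}} = \frac{1}{- \frac{1}{3} + \frac{1}{868} \left(-904\right) \sqrt{\left(\frac{1}{868}\right)^{2} + 817216}} = \frac{1}{- \frac{1}{3} + \frac{1}{868} \left(-904\right) \sqrt{\frac{1}{753424} + 817216}} = \frac{1}{- \frac{1}{3} + \frac{1}{868} \left(-904\right) \sqrt{\frac{615710147585}{753424}}} = \frac{1}{- \frac{1}{3} + \frac{1}{868} \left(-904\right) \frac{\sqrt{615710147585}}{868}} = \frac{1}{- \frac{1}{3} - \frac{113 \sqrt{615710147585}}{94178}}$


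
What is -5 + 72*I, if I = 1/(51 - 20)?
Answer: -83/31 ≈ -2.6774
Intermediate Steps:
I = 1/31 ≈ 0.032258
-5 + 72*I = -5 + 72*(1/31) = -5 + 72/31 = -83/31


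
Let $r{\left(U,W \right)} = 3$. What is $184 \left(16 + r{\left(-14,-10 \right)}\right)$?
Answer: $3496$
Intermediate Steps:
$184 \left(16 + r{\left(-14,-10 \right)}\right) = 184 \left(16 + 3\right) = 184 \cdot 19 = 3496$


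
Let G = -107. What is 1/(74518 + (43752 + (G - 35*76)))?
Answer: 1/115503 ≈ 8.6578e-6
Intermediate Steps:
1/(74518 + (43752 + (G - 35*76))) = 1/(74518 + (43752 + (-107 - 35*76))) = 1/(74518 + (43752 + (-107 - 2660))) = 1/(74518 + (43752 - 2767)) = 1/(74518 + 40985) = 1/115503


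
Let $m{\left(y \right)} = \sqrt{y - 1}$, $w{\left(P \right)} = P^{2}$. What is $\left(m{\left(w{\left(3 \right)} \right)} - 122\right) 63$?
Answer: $-7686 + 126 \sqrt{2} \approx -7507.8$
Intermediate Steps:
$m{\left(y \right)} = \sqrt{-1 + y}$
$\left(m{\left(w{\left(3 \right)} \right)} - 122\right) 63 = \left(\sqrt{-1 + 3^{2}} - 122\right) 63 = \left(\sqrt{-1 + 9} - 122\right) 63 = \left(\sqrt{8} - 122\right) 63 = \left(2 \sqrt{2} - 122\right) 63 = \left(-122 + 2 \sqrt{2}\right) 63 = -7686 + 126 \sqrt{2}$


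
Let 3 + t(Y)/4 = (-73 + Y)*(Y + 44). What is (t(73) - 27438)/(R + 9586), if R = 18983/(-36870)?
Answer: -1012081500/353416837 ≈ -2.8637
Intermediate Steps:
R = -18983/36870 (R = 18983*(-1/36870) = -18983/36870 ≈ -0.51486)
t(Y) = -12 + 4*(-73 + Y)*(44 + Y) (t(Y) = -12 + 4*((-73 + Y)*(Y + 44)) = -12 + 4*((-73 + Y)*(44 + Y)) = -12 + 4*(-73 + Y)*(44 + Y))
(t(73) - 27438)/(R + 9586) = ((-12860 - 116*73 + 4*73²) - 27438)/(-18983/36870 + 9586) = ((-12860 - 8468 + 4*5329) - 27438)/(353416837/36870) = ((-12860 - 8468 + 21316) - 27438)*(36870/353416837) = (-12 - 27438)*(36870/353416837) = -27450*36870/353416837 = -1012081500/353416837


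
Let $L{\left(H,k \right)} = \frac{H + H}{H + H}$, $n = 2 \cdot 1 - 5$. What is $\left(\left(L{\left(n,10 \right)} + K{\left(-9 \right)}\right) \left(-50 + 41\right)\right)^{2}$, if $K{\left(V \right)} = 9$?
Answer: $8100$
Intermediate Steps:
$n = -3$ ($n = 2 - 5 = -3$)
$L{\left(H,k \right)} = 1$ ($L{\left(H,k \right)} = \frac{2 H}{2 H} = 2 H \frac{1}{2 H} = 1$)
$\left(\left(L{\left(n,10 \right)} + K{\left(-9 \right)}\right) \left(-50 + 41\right)\right)^{2} = \left(\left(1 + 9\right) \left(-50 + 41\right)\right)^{2} = \left(10 \left(-9\right)\right)^{2} = \left(-90\right)^{2} = 8100$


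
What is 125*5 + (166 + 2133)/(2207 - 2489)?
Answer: 173951/282 ≈ 616.85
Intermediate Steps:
125*5 + (166 + 2133)/(2207 - 2489) = 625 + 2299/(-282) = 625 + 2299*(-1/282) = 625 - 2299/282 = 173951/282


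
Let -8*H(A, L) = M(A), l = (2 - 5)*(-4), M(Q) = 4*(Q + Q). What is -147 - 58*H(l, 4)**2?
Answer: -8499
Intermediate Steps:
M(Q) = 8*Q (M(Q) = 4*(2*Q) = 8*Q)
l = 12 (l = -3*(-4) = 12)
H(A, L) = -A
-147 - 58*H(l, 4)**2 = -147 - 58*(-1*12)**2 = -147 - 58*(-12)**2 = -147 - 58*144 = -147 - 8352 = -8499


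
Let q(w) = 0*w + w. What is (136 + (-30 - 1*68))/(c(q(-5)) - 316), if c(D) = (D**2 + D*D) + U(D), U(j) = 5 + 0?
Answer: -38/261 ≈ -0.14559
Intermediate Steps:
U(j) = 5
q(w) = w (q(w) = 0 + w = w)
c(D) = 5 + 2*D**2 (c(D) = (D**2 + D*D) + 5 = (D**2 + D**2) + 5 = 2*D**2 + 5 = 5 + 2*D**2)
(136 + (-30 - 1*68))/(c(q(-5)) - 316) = (136 + (-30 - 1*68))/((5 + 2*(-5)**2) - 316) = (136 + (-30 - 68))/((5 + 2*25) - 316) = (136 - 98)/((5 + 50) - 316) = 38/(55 - 316) = 38/(-261) = 38*(-1/261) = -38/261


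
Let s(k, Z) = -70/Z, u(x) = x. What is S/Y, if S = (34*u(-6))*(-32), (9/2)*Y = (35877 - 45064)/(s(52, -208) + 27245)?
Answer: -10404667080/119431 ≈ -87119.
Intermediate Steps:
Y = -1910896/25501635 (Y = 2*((35877 - 45064)/(-70/(-208) + 27245))/9 = 2*(-9187/(-70*(-1/208) + 27245))/9 = 2*(-9187/(35/104 + 27245))/9 = 2*(-9187/2833515/104)/9 = 2*(-9187*104/2833515)/9 = (2/9)*(-955448/2833515) = -1910896/25501635 ≈ -0.074932)
S = 6528 (S = (34*(-6))*(-32) = -204*(-32) = 6528)
S/Y = 6528/(-1910896/25501635) = 6528*(-25501635/1910896) = -10404667080/119431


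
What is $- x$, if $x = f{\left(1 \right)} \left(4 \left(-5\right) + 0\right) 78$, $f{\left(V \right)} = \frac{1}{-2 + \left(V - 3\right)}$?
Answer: $-390$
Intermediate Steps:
$f{\left(V \right)} = \frac{1}{-5 + V}$ ($f{\left(V \right)} = \frac{1}{-2 + \left(-3 + V\right)} = \frac{1}{-5 + V}$)
$x = 390$ ($x = \frac{4 \left(-5\right) + 0}{-5 + 1} \cdot 78 = \frac{-20 + 0}{-4} \cdot 78 = \left(- \frac{1}{4}\right) \left(-20\right) 78 = 5 \cdot 78 = 390$)
$- x = \left(-1\right) 390 = -390$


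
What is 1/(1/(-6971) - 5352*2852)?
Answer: -6971/106404677636 ≈ -6.5514e-8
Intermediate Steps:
1/(1/(-6971) - 5352*2852) = (1/2852)/(-1/6971 - 5352) = (1/2852)/(-37308793/6971) = -6971/37308793*1/2852 = -6971/106404677636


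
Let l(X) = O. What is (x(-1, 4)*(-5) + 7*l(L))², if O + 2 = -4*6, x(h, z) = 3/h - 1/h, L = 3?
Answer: 29584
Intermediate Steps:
x(h, z) = 2/h
O = -26 (O = -2 - 4*6 = -2 - 24 = -26)
l(X) = -26
(x(-1, 4)*(-5) + 7*l(L))² = ((2/(-1))*(-5) + 7*(-26))² = ((2*(-1))*(-5) - 182)² = (-2*(-5) - 182)² = (10 - 182)² = (-172)² = 29584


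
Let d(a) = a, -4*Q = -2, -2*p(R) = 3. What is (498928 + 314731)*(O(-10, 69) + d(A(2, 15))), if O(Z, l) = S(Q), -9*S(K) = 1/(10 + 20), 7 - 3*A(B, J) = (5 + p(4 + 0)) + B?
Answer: 54515153/135 ≈ 4.0382e+5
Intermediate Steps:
p(R) = -3/2 (p(R) = -½*3 = -3/2)
A(B, J) = 7/6 - B/3 (A(B, J) = 7/3 - ((5 - 3/2) + B)/3 = 7/3 - (7/2 + B)/3 = 7/3 + (-7/6 - B/3) = 7/6 - B/3)
Q = ½ (Q = -¼*(-2) = ½ ≈ 0.50000)
S(K) = -1/270 (S(K) = -1/(9*(10 + 20)) = -⅑/30 = -⅑*1/30 = -1/270)
O(Z, l) = -1/270
(498928 + 314731)*(O(-10, 69) + d(A(2, 15))) = (498928 + 314731)*(-1/270 + (7/6 - ⅓*2)) = 813659*(-1/270 + (7/6 - ⅔)) = 813659*(-1/270 + ½) = 813659*(67/135) = 54515153/135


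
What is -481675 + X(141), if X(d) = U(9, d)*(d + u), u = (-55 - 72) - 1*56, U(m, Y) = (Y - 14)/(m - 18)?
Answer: -1443247/3 ≈ -4.8108e+5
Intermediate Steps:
U(m, Y) = (-14 + Y)/(-18 + m)
u = -183 (u = -127 - 56 = -183)
X(d) = (-183 + d)*(14/9 - d/9) (X(d) = ((-14 + d)/(-18 + 9))*(d - 183) = ((-14 + d)/(-9))*(-183 + d) = (-(-14 + d)/9)*(-183 + d) = (14/9 - d/9)*(-183 + d) = (-183 + d)*(14/9 - d/9))
-481675 + X(141) = -481675 + (-183 + 141)*(14 - 1*141)/9 = -481675 + (⅑)*(-42)*(14 - 141) = -481675 + (⅑)*(-42)*(-127) = -481675 + 1778/3 = -1443247/3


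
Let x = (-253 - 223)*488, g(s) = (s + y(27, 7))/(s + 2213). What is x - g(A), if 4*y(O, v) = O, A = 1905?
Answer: -3826255583/16472 ≈ -2.3229e+5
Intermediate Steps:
y(O, v) = O/4
g(s) = (27/4 + s)/(2213 + s) (g(s) = (s + (¼)*27)/(s + 2213) = (s + 27/4)/(2213 + s) = (27/4 + s)/(2213 + s))
x = -232288 (x = -476*488 = -232288)
x - g(A) = -232288 - (27/4 + 1905)/(2213 + 1905) = -232288 - 7647/(4118*4) = -232288 - 1*7647/16472 = -232288 - 7647/16472 = -3826255583/16472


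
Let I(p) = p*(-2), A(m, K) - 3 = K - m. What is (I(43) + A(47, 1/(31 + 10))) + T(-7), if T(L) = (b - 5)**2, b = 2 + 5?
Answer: -5165/41 ≈ -125.98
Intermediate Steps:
A(m, K) = 3 + K - m (A(m, K) = 3 + (K - m) = 3 + K - m)
b = 7
I(p) = -2*p
T(L) = 4 (T(L) = (7 - 5)**2 = 2**2 = 4)
(I(43) + A(47, 1/(31 + 10))) + T(-7) = (-2*43 + (3 + 1/(31 + 10) - 1*47)) + 4 = (-86 + (3 + 1/41 - 47)) + 4 = (-86 - 1803/41) + 4 = -5329/41 + 4 = -5165/41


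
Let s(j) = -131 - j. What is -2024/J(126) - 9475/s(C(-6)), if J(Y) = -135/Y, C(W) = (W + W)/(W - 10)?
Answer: 15501572/7905 ≈ 1961.0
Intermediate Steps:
C(W) = 2*W/(-10 + W) (C(W) = (2*W)/(-10 + W) = 2*W/(-10 + W))
-2024/J(126) - 9475/s(C(-6)) = -2024/((-135/126)) - 9475/(-131 - 2*(-6)/(-10 - 6)) = -2024/((-135*1/126)) - 9475/(-131 - 2*(-6)/(-16)) = -2024/(-15/14) - 9475/(-131 - 2*(-6)*(-1)/16) = -2024*(-14/15) - 9475/(-131 - 1*¾) = 28336/15 - 9475/(-131 - ¾) = 28336/15 - 9475/(-527/4) = 28336/15 - 9475*(-4/527) = 28336/15 + 37900/527 = 15501572/7905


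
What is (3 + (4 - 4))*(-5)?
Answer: -15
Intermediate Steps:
(3 + (4 - 4))*(-5) = (3 + 0)*(-5) = 3*(-5) = -15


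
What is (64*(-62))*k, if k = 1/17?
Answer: -3968/17 ≈ -233.41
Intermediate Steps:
k = 1/17 ≈ 0.058824
(64*(-62))*k = (64*(-62))*(1/17) = -3968*1/17 = -3968/17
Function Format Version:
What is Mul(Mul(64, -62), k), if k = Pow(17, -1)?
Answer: Rational(-3968, 17) ≈ -233.41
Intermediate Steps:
k = Rational(1, 17) ≈ 0.058824
Mul(Mul(64, -62), k) = Mul(Mul(64, -62), Rational(1, 17)) = Mul(-3968, Rational(1, 17)) = Rational(-3968, 17)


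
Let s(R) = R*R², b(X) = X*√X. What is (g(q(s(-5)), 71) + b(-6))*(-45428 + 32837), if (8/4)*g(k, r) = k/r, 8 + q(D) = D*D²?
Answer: 24591897603/142 + 75546*I*√6 ≈ 1.7318e+8 + 1.8505e+5*I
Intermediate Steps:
b(X) = X^(3/2)
s(R) = R³
q(D) = -8 + D³ (q(D) = -8 + D*D² = -8 + D³)
g(k, r) = k/(2*r) (g(k, r) = (k/r)/2 = k/(2*r))
(g(q(s(-5)), 71) + b(-6))*(-45428 + 32837) = ((½)*(-8 + ((-5)³)³)/71 + (-6)^(3/2))*(-45428 + 32837) = ((½)*(-8 + (-125)³)*(1/71) - 6*I*√6)*(-12591) = ((½)*(-8 - 1953125)*(1/71) - 6*I*√6)*(-12591) = ((½)*(-1953133)*(1/71) - 6*I*√6)*(-12591) = (-1953133/142 - 6*I*√6)*(-12591) = 24591897603/142 + 75546*I*√6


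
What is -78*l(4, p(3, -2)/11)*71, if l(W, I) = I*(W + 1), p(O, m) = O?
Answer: -83070/11 ≈ -7551.8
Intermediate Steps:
l(W, I) = I*(1 + W)
-78*l(4, p(3, -2)/11)*71 = -78*3/11*(1 + 4)*71 = -78*3*(1/11)*5*71 = -234*5/11*71 = -78*15/11*71 = -1170/11*71 = -83070/11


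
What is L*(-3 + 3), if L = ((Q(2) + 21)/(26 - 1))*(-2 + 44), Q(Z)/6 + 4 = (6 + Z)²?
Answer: 0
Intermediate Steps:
Q(Z) = -24 + 6*(6 + Z)²
L = 16002/25 (L = (((-24 + 6*(6 + 2)²) + 21)/(26 - 1))*(-2 + 44) = (((-24 + 6*8²) + 21)/25)*42 = (((-24 + 6*64) + 21)*(1/25))*42 = (((-24 + 384) + 21)*(1/25))*42 = ((360 + 21)*(1/25))*42 = (381*(1/25))*42 = (381/25)*42 = 16002/25 ≈ 640.08)
L*(-3 + 3) = 16002*(-3 + 3)/25 = (16002/25)*0 = 0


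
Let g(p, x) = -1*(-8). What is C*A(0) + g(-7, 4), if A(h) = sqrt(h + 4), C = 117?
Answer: 242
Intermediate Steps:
A(h) = sqrt(4 + h)
g(p, x) = 8
C*A(0) + g(-7, 4) = 117*sqrt(4 + 0) + 8 = 117*sqrt(4) + 8 = 117*2 + 8 = 234 + 8 = 242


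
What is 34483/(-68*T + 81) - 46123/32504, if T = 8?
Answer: -1142190381/15049352 ≈ -75.896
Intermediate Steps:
34483/(-68*T + 81) - 46123/32504 = 34483/(-68*8 + 81) - 46123/32504 = 34483/(-544 + 81) - 46123*1/32504 = 34483/(-463) - 46123/32504 = 34483*(-1/463) - 46123/32504 = -34483/463 - 46123/32504 = -1142190381/15049352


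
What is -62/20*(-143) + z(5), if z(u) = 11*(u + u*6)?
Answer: 8283/10 ≈ 828.30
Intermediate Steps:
z(u) = 77*u (z(u) = 11*(u + 6*u) = 11*(7*u) = 77*u)
-62/20*(-143) + z(5) = -62/20*(-143) + 77*5 = -62*1/20*(-143) + 385 = -31/10*(-143) + 385 = 4433/10 + 385 = 8283/10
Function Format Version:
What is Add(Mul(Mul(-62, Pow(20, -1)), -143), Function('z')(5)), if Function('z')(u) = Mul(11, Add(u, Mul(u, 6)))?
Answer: Rational(8283, 10) ≈ 828.30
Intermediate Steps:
Function('z')(u) = Mul(77, u) (Function('z')(u) = Mul(11, Add(u, Mul(6, u))) = Mul(11, Mul(7, u)) = Mul(77, u))
Add(Mul(Mul(-62, Pow(20, -1)), -143), Function('z')(5)) = Add(Mul(Mul(-62, Pow(20, -1)), -143), Mul(77, 5)) = Add(Mul(Mul(-62, Rational(1, 20)), -143), 385) = Add(Mul(Rational(-31, 10), -143), 385) = Add(Rational(4433, 10), 385) = Rational(8283, 10)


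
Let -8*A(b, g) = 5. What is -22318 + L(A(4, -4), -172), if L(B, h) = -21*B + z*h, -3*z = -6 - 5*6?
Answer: -194951/8 ≈ -24369.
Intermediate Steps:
A(b, g) = -5/8 (A(b, g) = -⅛*5 = -5/8)
z = 12 (z = -(-6 - 5*6)/3 = -(-6 - 30)/3 = -⅓*(-36) = 12)
L(B, h) = -21*B + 12*h
-22318 + L(A(4, -4), -172) = -22318 + (-21*(-5/8) + 12*(-172)) = -22318 + (105/8 - 2064) = -22318 - 16407/8 = -194951/8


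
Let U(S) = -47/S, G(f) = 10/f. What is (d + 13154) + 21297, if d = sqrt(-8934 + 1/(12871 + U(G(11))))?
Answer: 34451 + 2*I*sqrt(36704099643159)/128193 ≈ 34451.0 + 94.52*I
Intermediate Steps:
d = 2*I*sqrt(36704099643159)/128193 (d = sqrt(-8934 + 1/(12871 - 47/(10/11))) = sqrt(-8934 + 1/(12871 - 47/(10*(1/11)))) = sqrt(-8934 + 1/(12871 - 47/10/11)) = sqrt(-8934 + 1/(12871 - 47*11/10)) = sqrt(-8934 + 1/(12871 - 517/10)) = sqrt(-8934 + 1/(128193/10)) = sqrt(-8934 + 10/128193) = sqrt(-1145276252/128193) = 2*I*sqrt(36704099643159)/128193 ≈ 94.52*I)
(d + 13154) + 21297 = (2*I*sqrt(36704099643159)/128193 + 13154) + 21297 = (13154 + 2*I*sqrt(36704099643159)/128193) + 21297 = 34451 + 2*I*sqrt(36704099643159)/128193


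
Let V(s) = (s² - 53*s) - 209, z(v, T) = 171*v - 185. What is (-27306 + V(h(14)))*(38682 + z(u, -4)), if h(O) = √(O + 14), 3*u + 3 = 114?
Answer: -1232077288 - 4751344*√7 ≈ -1.2446e+9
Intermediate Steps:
u = 37 (u = -1 + (⅓)*114 = -1 + 38 = 37)
z(v, T) = -185 + 171*v
h(O) = √(14 + O)
V(s) = -209 + s² - 53*s
(-27306 + V(h(14)))*(38682 + z(u, -4)) = (-27306 + (-209 + (√(14 + 14))² - 53*√(14 + 14)))*(38682 + (-185 + 171*37)) = (-27306 + (-209 + (√28)² - 106*√7))*(38682 + (-185 + 6327)) = (-27306 + (-209 + (2*√7)² - 106*√7))*(38682 + 6142) = (-27306 + (-209 + 28 - 106*√7))*44824 = (-27306 + (-181 - 106*√7))*44824 = (-27487 - 106*√7)*44824 = -1232077288 - 4751344*√7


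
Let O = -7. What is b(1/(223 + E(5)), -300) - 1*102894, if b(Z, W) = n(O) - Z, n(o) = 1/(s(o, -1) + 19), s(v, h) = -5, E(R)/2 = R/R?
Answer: -324115889/3150 ≈ -1.0289e+5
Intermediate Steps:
E(R) = 2 (E(R) = 2*(R/R) = 2*1 = 2)
n(o) = 1/14 (n(o) = 1/(-5 + 19) = 1/14)
b(Z, W) = 1/14 - Z
b(1/(223 + E(5)), -300) - 1*102894 = (1/14 - 1/(223 + 2)) - 1*102894 = (1/14 - 1/225) - 102894 = 211/3150 - 102894 = -324115889/3150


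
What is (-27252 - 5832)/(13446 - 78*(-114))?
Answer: -1838/1241 ≈ -1.4811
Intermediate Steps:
(-27252 - 5832)/(13446 - 78*(-114)) = -33084/(13446 + 8892) = -33084/22338 = -33084*1/22338 = -1838/1241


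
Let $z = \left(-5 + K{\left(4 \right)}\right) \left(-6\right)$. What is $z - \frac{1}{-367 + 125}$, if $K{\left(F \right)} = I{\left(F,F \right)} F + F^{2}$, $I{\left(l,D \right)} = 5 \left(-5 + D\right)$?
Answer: $\frac{13069}{242} \approx 54.004$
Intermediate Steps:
$I{\left(l,D \right)} = -25 + 5 D$
$K{\left(F \right)} = F^{2} + F \left(-25 + 5 F\right)$ ($K{\left(F \right)} = \left(-25 + 5 F\right) F + F^{2} = F \left(-25 + 5 F\right) + F^{2} = F^{2} + F \left(-25 + 5 F\right)$)
$z = 54$ ($z = \left(-5 + 4 \left(-25 + 6 \cdot 4\right)\right) \left(-6\right) = \left(-5 + 4 \left(-25 + 24\right)\right) \left(-6\right) = \left(-5 + 4 \left(-1\right)\right) \left(-6\right) = \left(-5 - 4\right) \left(-6\right) = \left(-9\right) \left(-6\right) = 54$)
$z - \frac{1}{-367 + 125} = 54 - \frac{1}{-367 + 125} = 54 - \frac{1}{-242} = 54 - - \frac{1}{242} = 54 + \frac{1}{242} = \frac{13069}{242}$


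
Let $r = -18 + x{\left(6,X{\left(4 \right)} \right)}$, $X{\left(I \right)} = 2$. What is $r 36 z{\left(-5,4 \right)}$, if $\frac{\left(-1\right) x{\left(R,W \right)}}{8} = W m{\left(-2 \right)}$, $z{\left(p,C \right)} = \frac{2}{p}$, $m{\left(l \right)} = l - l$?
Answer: $\frac{1296}{5} \approx 259.2$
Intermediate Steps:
$m{\left(l \right)} = 0$
$x{\left(R,W \right)} = 0$ ($x{\left(R,W \right)} = - 8 W 0 = \left(-8\right) 0 = 0$)
$r = -18$ ($r = -18 + 0 = -18$)
$r 36 z{\left(-5,4 \right)} = \left(-18\right) 36 \frac{2}{-5} = - 648 \cdot 2 \left(- \frac{1}{5}\right) = \left(-648\right) \left(- \frac{2}{5}\right) = \frac{1296}{5}$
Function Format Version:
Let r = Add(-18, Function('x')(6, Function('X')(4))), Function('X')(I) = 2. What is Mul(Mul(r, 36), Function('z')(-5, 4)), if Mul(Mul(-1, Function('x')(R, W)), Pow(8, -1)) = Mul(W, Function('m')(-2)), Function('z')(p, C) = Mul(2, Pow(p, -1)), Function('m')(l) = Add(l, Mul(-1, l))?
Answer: Rational(1296, 5) ≈ 259.20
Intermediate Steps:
Function('m')(l) = 0
Function('x')(R, W) = 0 (Function('x')(R, W) = Mul(-8, Mul(W, 0)) = Mul(-8, 0) = 0)
r = -18 (r = Add(-18, 0) = -18)
Mul(Mul(r, 36), Function('z')(-5, 4)) = Mul(Mul(-18, 36), Mul(2, Pow(-5, -1))) = Mul(-648, Mul(2, Rational(-1, 5))) = Mul(-648, Rational(-2, 5)) = Rational(1296, 5)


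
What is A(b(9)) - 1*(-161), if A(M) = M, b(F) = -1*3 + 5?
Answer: 163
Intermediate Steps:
b(F) = 2 (b(F) = -3 + 5 = 2)
A(b(9)) - 1*(-161) = 2 - 1*(-161) = 2 + 161 = 163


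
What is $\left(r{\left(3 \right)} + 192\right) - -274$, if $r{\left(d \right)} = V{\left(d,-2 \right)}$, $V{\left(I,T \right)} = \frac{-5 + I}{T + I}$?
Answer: $464$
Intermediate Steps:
$V{\left(I,T \right)} = \frac{-5 + I}{I + T}$
$r{\left(d \right)} = \frac{-5 + d}{-2 + d}$ ($r{\left(d \right)} = \frac{-5 + d}{d - 2} = \frac{-5 + d}{-2 + d}$)
$\left(r{\left(3 \right)} + 192\right) - -274 = \left(\frac{-5 + 3}{-2 + 3} + 192\right) - -274 = \left(1^{-1} \left(-2\right) + 192\right) + 274 = \left(1 \left(-2\right) + 192\right) + 274 = \left(-2 + 192\right) + 274 = 190 + 274 = 464$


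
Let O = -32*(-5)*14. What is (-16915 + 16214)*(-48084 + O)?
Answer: 32136644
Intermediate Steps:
O = 2240 (O = 160*14 = 2240)
(-16915 + 16214)*(-48084 + O) = (-16915 + 16214)*(-48084 + 2240) = -701*(-45844) = 32136644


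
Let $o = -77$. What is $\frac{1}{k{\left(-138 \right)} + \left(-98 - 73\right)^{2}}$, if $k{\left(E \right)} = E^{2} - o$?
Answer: $\frac{1}{48362} \approx 2.0677 \cdot 10^{-5}$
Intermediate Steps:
$k{\left(E \right)} = 77 + E^{2}$ ($k{\left(E \right)} = E^{2} - -77 = E^{2} + 77 = 77 + E^{2}$)
$\frac{1}{k{\left(-138 \right)} + \left(-98 - 73\right)^{2}} = \frac{1}{\left(77 + \left(-138\right)^{2}\right) + \left(-98 - 73\right)^{2}} = \frac{1}{\left(77 + 19044\right) + \left(-171\right)^{2}} = \frac{1}{19121 + 29241} = \frac{1}{48362}$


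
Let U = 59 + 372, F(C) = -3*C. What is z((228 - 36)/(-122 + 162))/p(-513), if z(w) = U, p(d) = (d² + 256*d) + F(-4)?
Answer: 431/131853 ≈ 0.0032688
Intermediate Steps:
p(d) = 12 + d² + 256*d (p(d) = (d² + 256*d) - 3*(-4) = (d² + 256*d) + 12 = 12 + d² + 256*d)
U = 431
z(w) = 431
z((228 - 36)/(-122 + 162))/p(-513) = 431/(12 + (-513)² + 256*(-513)) = 431/(12 + 263169 - 131328) = 431/131853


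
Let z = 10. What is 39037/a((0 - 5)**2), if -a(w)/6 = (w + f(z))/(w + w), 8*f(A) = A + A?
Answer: -390370/33 ≈ -11829.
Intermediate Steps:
f(A) = A/4 (f(A) = (A + A)/8 = (2*A)/8 = A/4)
a(w) = -3*(5/2 + w)/w (a(w) = -6*(w + (1/4)*10)/(w + w) = -6*(w + 5/2)/(2*w) = -6*(5/2 + w)*1/(2*w) = -3*(5/2 + w)/w)
39037/a((0 - 5)**2) = 39037/(-3 - 15/(2*(0 - 5)**2)) = 39037/(-3 - 15/(2*((-5)**2))) = 39037/(-3 - 15/2/25) = 39037/(-3 - 15/2*1/25) = 39037/(-3 - 3/10) = 39037/(-33/10) = 39037*(-10/33) = -390370/33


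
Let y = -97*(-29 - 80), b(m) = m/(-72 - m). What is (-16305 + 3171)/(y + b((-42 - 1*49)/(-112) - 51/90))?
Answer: -37955071/30554198 ≈ -1.2422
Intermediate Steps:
y = 10573 (y = -97*(-109) = 10573)
(-16305 + 3171)/(y + b((-42 - 1*49)/(-112) - 51/90)) = (-16305 + 3171)/(10573 - ((-42 - 1*49)/(-112) - 51/90)/(72 + ((-42 - 1*49)/(-112) - 51/90))) = -13134/(10573 - ((-42 - 49)*(-1/112) - 51*1/90)/(72 + ((-42 - 49)*(-1/112) - 51*1/90))) = -13134/(10573 - (-91*(-1/112) - 17/30)/(72 + (-91*(-1/112) - 17/30))) = -13134/(10573 - (13/16 - 17/30)/(72 + (13/16 - 17/30))) = -13134/(10573 - 1*59/240/(72 + 59/240)) = -13134/(10573 - 1*59/240/17339/240) = -13134/(10573 - 1*59/240*240/17339) = -13134/(10573 - 59/17339) = -13134/183325188/17339 = -13134*17339/183325188 = -37955071/30554198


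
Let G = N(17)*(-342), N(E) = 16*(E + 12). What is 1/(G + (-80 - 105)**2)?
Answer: -1/124463 ≈ -8.0345e-6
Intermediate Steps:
N(E) = 192 + 16*E (N(E) = 16*(12 + E) = 192 + 16*E)
G = -158688 (G = (192 + 16*17)*(-342) = (192 + 272)*(-342) = 464*(-342) = -158688)
1/(G + (-80 - 105)**2) = 1/(-158688 + (-80 - 105)**2) = 1/(-158688 + (-185)**2) = 1/(-158688 + 34225) = 1/(-124463) = -1/124463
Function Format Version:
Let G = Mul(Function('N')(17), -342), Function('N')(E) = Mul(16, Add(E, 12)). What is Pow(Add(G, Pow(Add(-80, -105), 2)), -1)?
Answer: Rational(-1, 124463) ≈ -8.0345e-6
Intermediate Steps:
Function('N')(E) = Add(192, Mul(16, E)) (Function('N')(E) = Mul(16, Add(12, E)) = Add(192, Mul(16, E)))
G = -158688 (G = Mul(Add(192, Mul(16, 17)), -342) = Mul(Add(192, 272), -342) = Mul(464, -342) = -158688)
Pow(Add(G, Pow(Add(-80, -105), 2)), -1) = Pow(Add(-158688, Pow(Add(-80, -105), 2)), -1) = Pow(Add(-158688, Pow(-185, 2)), -1) = Pow(Add(-158688, 34225), -1) = Pow(-124463, -1) = Rational(-1, 124463)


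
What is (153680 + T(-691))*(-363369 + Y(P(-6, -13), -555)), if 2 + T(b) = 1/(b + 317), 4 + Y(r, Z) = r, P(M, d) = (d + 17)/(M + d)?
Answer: -23342151321233/418 ≈ -5.5842e+10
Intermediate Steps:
P(M, d) = (17 + d)/(M + d)
Y(r, Z) = -4 + r
T(b) = -2 + 1/(317 + b) (T(b) = -2 + 1/(b + 317) = -2 + 1/(317 + b))
(153680 + T(-691))*(-363369 + Y(P(-6, -13), -555)) = (153680 + (-633 - 2*(-691))/(317 - 691))*(-363369 + (-4 + (17 - 13)/(-6 - 13))) = (153680 + (-633 + 1382)/(-374))*(-363369 + (-4 + 4/(-19))) = (153680 - 1/374*749)*(-363369 + (-4 - 1/19*4)) = (153680 - 749/374)*(-363369 + (-4 - 4/19)) = 57475571*(-363369 - 80/19)/374 = (57475571/374)*(-6904091/19) = -23342151321233/418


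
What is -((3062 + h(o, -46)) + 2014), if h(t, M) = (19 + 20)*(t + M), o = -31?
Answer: -2073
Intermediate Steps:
h(t, M) = 39*M + 39*t (h(t, M) = 39*(M + t) = 39*M + 39*t)
-((3062 + h(o, -46)) + 2014) = -((3062 + (39*(-46) + 39*(-31))) + 2014) = -((3062 + (-1794 - 1209)) + 2014) = -((3062 - 3003) + 2014) = -(59 + 2014) = -1*2073 = -2073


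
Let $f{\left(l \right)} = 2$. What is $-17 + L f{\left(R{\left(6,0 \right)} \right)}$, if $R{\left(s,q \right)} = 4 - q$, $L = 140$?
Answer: $263$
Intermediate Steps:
$-17 + L f{\left(R{\left(6,0 \right)} \right)} = -17 + 140 \cdot 2 = -17 + 280 = 263$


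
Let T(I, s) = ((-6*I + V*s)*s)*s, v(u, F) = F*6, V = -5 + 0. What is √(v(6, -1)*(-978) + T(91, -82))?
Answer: 2*I*√227149 ≈ 953.2*I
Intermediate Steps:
V = -5
v(u, F) = 6*F
T(I, s) = s²*(-6*I - 5*s) (T(I, s) = ((-6*I - 5*s)*s)*s = (s*(-6*I - 5*s))*s = s²*(-6*I - 5*s))
√(v(6, -1)*(-978) + T(91, -82)) = √((6*(-1))*(-978) + (-82)²*(-6*91 - 5*(-82))) = √(-6*(-978) + 6724*(-546 + 410)) = √(5868 + 6724*(-136)) = √(5868 - 914464) = √(-908596) = 2*I*√227149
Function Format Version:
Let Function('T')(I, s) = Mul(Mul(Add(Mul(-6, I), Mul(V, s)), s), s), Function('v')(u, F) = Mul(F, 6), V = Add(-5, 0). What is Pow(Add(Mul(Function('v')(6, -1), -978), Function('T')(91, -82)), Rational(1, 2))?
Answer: Mul(2, I, Pow(227149, Rational(1, 2))) ≈ Mul(953.20, I)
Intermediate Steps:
V = -5
Function('v')(u, F) = Mul(6, F)
Function('T')(I, s) = Mul(Pow(s, 2), Add(Mul(-6, I), Mul(-5, s))) (Function('T')(I, s) = Mul(Mul(Add(Mul(-6, I), Mul(-5, s)), s), s) = Mul(Mul(s, Add(Mul(-6, I), Mul(-5, s))), s) = Mul(Pow(s, 2), Add(Mul(-6, I), Mul(-5, s))))
Pow(Add(Mul(Function('v')(6, -1), -978), Function('T')(91, -82)), Rational(1, 2)) = Pow(Add(Mul(Mul(6, -1), -978), Mul(Pow(-82, 2), Add(Mul(-6, 91), Mul(-5, -82)))), Rational(1, 2)) = Pow(Add(Mul(-6, -978), Mul(6724, Add(-546, 410))), Rational(1, 2)) = Pow(Add(5868, Mul(6724, -136)), Rational(1, 2)) = Pow(Add(5868, -914464), Rational(1, 2)) = Pow(-908596, Rational(1, 2)) = Mul(2, I, Pow(227149, Rational(1, 2)))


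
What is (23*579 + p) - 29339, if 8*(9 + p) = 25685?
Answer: -102563/8 ≈ -12820.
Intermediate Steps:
p = 25613/8 (p = -9 + (⅛)*25685 = -9 + 25685/8 = 25613/8 ≈ 3201.6)
(23*579 + p) - 29339 = (23*579 + 25613/8) - 29339 = (13317 + 25613/8) - 29339 = 132149/8 - 29339 = -102563/8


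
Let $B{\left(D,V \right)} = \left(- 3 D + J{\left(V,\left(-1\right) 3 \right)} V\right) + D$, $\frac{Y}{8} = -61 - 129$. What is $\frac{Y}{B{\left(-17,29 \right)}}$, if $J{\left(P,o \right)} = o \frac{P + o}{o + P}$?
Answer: $\frac{1520}{53} \approx 28.679$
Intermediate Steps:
$Y = -1520$ ($Y = 8 \left(-61 - 129\right) = 8 \left(-190\right) = -1520$)
$J{\left(P,o \right)} = o$ ($J{\left(P,o \right)} = o \frac{P + o}{P + o} = o 1 = o$)
$B{\left(D,V \right)} = - 3 V - 2 D$ ($B{\left(D,V \right)} = \left(- 3 D + \left(-1\right) 3 V\right) + D = \left(- 3 D - 3 V\right) + D = - 3 V - 2 D$)
$\frac{Y}{B{\left(-17,29 \right)}} = - \frac{1520}{\left(-3\right) 29 - -34} = - \frac{1520}{-87 + 34} = - \frac{1520}{-53} = \left(-1520\right) \left(- \frac{1}{53}\right) = \frac{1520}{53}$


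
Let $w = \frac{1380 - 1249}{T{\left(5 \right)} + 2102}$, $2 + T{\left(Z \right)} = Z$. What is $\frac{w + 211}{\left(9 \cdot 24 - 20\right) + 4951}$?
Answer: $\frac{444286}{10834435} \approx 0.041007$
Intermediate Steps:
$T{\left(Z \right)} = -2 + Z$
$w = \frac{131}{2105}$ ($w = \frac{1380 - 1249}{\left(-2 + 5\right) + 2102} = \frac{131}{3 + 2102} = \frac{131}{2105} \approx 0.062233$)
$\frac{w + 211}{\left(9 \cdot 24 - 20\right) + 4951} = \frac{\frac{131}{2105} + 211}{\left(9 \cdot 24 - 20\right) + 4951} = \frac{444286}{2105 \left(\left(216 - 20\right) + 4951\right)} = \frac{444286}{2105 \left(196 + 4951\right)} = \frac{444286}{2105 \cdot 5147} = \frac{444286}{2105} \cdot \frac{1}{5147} = \frac{444286}{10834435}$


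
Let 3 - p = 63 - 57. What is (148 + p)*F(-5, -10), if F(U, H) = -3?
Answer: -435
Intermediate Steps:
p = -3 (p = 3 - (63 - 57) = 3 - 1*6 = 3 - 6 = -3)
(148 + p)*F(-5, -10) = (148 - 3)*(-3) = 145*(-3) = -435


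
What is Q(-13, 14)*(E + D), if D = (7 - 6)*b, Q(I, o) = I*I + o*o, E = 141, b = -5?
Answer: 49640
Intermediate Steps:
Q(I, o) = I² + o²
D = -5 (D = (7 - 6)*(-5) = 1*(-5) = -5)
Q(-13, 14)*(E + D) = ((-13)² + 14²)*(141 - 5) = (169 + 196)*136 = 365*136 = 49640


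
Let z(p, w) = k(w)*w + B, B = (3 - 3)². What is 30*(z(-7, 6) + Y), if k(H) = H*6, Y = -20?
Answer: 5880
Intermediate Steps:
B = 0 (B = 0² = 0)
k(H) = 6*H
z(p, w) = 6*w² (z(p, w) = (6*w)*w + 0 = 6*w² + 0 = 6*w²)
30*(z(-7, 6) + Y) = 30*(6*6² - 20) = 30*(6*36 - 20) = 30*(216 - 20) = 30*196 = 5880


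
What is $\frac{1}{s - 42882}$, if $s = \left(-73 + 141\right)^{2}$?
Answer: $- \frac{1}{38258} \approx -2.6138 \cdot 10^{-5}$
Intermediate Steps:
$s = 4624$ ($s = 68^{2} = 4624$)
$\frac{1}{s - 42882} = \frac{1}{4624 - 42882} = \frac{1}{-38258} = - \frac{1}{38258}$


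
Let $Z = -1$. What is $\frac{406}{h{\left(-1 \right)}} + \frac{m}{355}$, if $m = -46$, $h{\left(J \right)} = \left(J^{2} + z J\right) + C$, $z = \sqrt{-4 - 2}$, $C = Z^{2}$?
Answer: $\frac{5756}{71} + \frac{203 i \sqrt{6}}{5} \approx 81.07 + 99.449 i$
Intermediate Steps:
$C = 1$ ($C = \left(-1\right)^{2} = 1$)
$z = i \sqrt{6}$ ($z = \sqrt{-6} = i \sqrt{6} \approx 2.4495 i$)
$h{\left(J \right)} = 1 + J^{2} + i J \sqrt{6}$ ($h{\left(J \right)} = \left(J^{2} + i \sqrt{6} J\right) + 1 = \left(J^{2} + i J \sqrt{6}\right) + 1 = 1 + J^{2} + i J \sqrt{6}$)
$\frac{406}{h{\left(-1 \right)}} + \frac{m}{355} = \frac{406}{1 + \left(-1\right)^{2} + i \left(-1\right) \sqrt{6}} - \frac{46}{355} = \frac{406}{1 + 1 - i \sqrt{6}} - \frac{46}{355} = \frac{406}{2 - i \sqrt{6}} - \frac{46}{355} = - \frac{46}{355} + \frac{406}{2 - i \sqrt{6}}$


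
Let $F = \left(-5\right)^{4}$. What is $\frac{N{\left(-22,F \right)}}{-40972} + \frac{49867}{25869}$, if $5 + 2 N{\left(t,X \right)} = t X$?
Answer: $\frac{4442129543}{2119809336} \approx 2.0955$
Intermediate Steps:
$F = 625$
$N{\left(t,X \right)} = - \frac{5}{2} + \frac{X t}{2}$ ($N{\left(t,X \right)} = - \frac{5}{2} + \frac{t X}{2} = - \frac{5}{2} + \frac{X t}{2}$)
$\frac{N{\left(-22,F \right)}}{-40972} + \frac{49867}{25869} = \frac{- \frac{5}{2} + \frac{1}{2} \cdot 625 \left(-22\right)}{-40972} + \frac{49867}{25869} = \left(- \frac{5}{2} - 6875\right) \left(- \frac{1}{40972}\right) + 49867 \cdot \frac{1}{25869} = \left(- \frac{13755}{2}\right) \left(- \frac{1}{40972}\right) + \frac{49867}{25869} = \frac{13755}{81944} + \frac{49867}{25869} = \frac{4442129543}{2119809336}$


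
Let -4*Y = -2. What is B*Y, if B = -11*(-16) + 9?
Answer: 185/2 ≈ 92.500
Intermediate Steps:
B = 185 (B = 176 + 9 = 185)
Y = 1/2 (Y = -1/4*(-2) = 1/2 ≈ 0.50000)
B*Y = 185*(1/2) = 185/2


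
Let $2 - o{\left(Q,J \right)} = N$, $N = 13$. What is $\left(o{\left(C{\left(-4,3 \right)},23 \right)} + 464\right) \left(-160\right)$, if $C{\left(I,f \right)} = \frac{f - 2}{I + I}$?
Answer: $-72480$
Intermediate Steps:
$C{\left(I,f \right)} = \frac{-2 + f}{2 I}$
$o{\left(Q,J \right)} = -11$ ($o{\left(Q,J \right)} = 2 - 13 = -11$)
$\left(o{\left(C{\left(-4,3 \right)},23 \right)} + 464\right) \left(-160\right) = \left(-11 + 464\right) \left(-160\right) = 453 \left(-160\right) = -72480$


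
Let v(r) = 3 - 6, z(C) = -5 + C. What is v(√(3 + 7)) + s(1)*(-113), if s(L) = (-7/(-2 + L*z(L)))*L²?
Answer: -809/6 ≈ -134.83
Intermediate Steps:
v(r) = -3
s(L) = -7*L²/(-2 + L*(-5 + L)) (s(L) = (-7/(-2 + L*(-5 + L)))*L² = -7*L²/(-2 + L*(-5 + L)))
v(√(3 + 7)) + s(1)*(-113) = -3 - 7*1²/(-2 + 1*(-5 + 1))*(-113) = -3 - 7*1/(-2 + 1*(-4))*(-113) = -3 - 7*1/(-2 - 4)*(-113) = -3 - 7*1/(-6)*(-113) = -3 - 7*1*(-⅙)*(-113) = -3 + (7/6)*(-113) = -3 - 791/6 = -809/6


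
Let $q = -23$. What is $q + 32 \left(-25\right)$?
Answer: $-823$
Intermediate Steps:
$q + 32 \left(-25\right) = -23 + 32 \left(-25\right) = -23 - 800 = -823$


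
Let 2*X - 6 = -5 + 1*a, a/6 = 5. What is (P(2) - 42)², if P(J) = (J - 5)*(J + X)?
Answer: 35721/4 ≈ 8930.3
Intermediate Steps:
a = 30 (a = 6*5 = 30)
X = 31/2 (X = 3 + (-5 + 1*30)/2 = 3 + (-5 + 30)/2 = 3 + (½)*25 = 3 + 25/2 = 31/2 ≈ 15.500)
P(J) = (-5 + J)*(31/2 + J) (P(J) = (J - 5)*(J + 31/2) = (-5 + J)*(31/2 + J))
(P(2) - 42)² = ((-155/2 + 2² + (21/2)*2) - 42)² = ((-155/2 + 4 + 21) - 42)² = (-105/2 - 42)² = (-189/2)² = 35721/4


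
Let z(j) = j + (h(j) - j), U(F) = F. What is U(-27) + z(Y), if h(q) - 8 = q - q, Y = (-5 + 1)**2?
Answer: -19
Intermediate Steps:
Y = 16 (Y = (-4)**2 = 16)
h(q) = 8 (h(q) = 8 + (q - q) = 8 + 0 = 8)
z(j) = 8 (z(j) = j + (8 - j) = 8)
U(-27) + z(Y) = -27 + 8 = -19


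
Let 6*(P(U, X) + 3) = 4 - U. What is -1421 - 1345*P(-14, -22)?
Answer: -1421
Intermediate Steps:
P(U, X) = -7/3 - U/6 (P(U, X) = -3 + (4 - U)/6 = -3 + (⅔ - U/6) = -7/3 - U/6)
-1421 - 1345*P(-14, -22) = -1421 - 1345*(-7/3 - ⅙*(-14)) = -1421 - 1345*(-7/3 + 7/3) = -1421 - 1345*0 = -1421 + 0 = -1421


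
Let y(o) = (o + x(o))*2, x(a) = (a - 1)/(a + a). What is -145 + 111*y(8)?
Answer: 13825/8 ≈ 1728.1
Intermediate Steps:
x(a) = (-1 + a)/(2*a) (x(a) = (-1 + a)/((2*a)) = (-1 + a)*(1/(2*a)) = (-1 + a)/(2*a))
y(o) = 2*o + (-1 + o)/o (y(o) = (o + (-1 + o)/(2*o))*2 = 2*o + (-1 + o)/o)
-145 + 111*y(8) = -145 + 111*(1 - 1/8 + 2*8) = -145 + 111*(1 - 1*⅛ + 16) = -145 + 111*(1 - ⅛ + 16) = -145 + 111*(135/8) = -145 + 14985/8 = 13825/8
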